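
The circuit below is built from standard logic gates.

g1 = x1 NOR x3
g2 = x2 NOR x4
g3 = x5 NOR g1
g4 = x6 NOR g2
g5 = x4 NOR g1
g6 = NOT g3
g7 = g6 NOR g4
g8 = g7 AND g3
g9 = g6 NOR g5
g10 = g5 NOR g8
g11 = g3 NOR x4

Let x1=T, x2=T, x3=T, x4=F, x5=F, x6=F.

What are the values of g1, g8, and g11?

g1 = x1 NOR x3 = T NOR T = F
g2 = x2 NOR x4 = T NOR F = F
g3 = x5 NOR g1 = F NOR F = T
g4 = x6 NOR g2 = F NOR F = T
g6 = NOT g3 = NOT T = F
g7 = g6 NOR g4 = F NOR T = F
g8 = g7 AND g3 = F AND T = F
g11 = g3 NOR x4 = T NOR F = F

g1 = F, g8 = F, g11 = F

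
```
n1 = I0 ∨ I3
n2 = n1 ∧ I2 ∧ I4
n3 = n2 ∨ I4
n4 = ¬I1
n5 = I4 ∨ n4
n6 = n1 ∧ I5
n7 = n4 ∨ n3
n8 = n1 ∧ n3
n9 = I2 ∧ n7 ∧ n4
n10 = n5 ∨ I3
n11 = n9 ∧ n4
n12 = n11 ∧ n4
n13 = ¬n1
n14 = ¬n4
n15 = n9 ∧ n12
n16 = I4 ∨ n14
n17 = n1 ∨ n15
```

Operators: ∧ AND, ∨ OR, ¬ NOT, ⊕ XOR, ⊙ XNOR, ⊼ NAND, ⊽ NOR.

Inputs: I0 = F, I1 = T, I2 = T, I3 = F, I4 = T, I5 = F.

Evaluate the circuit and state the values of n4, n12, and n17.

n4 = F, n12 = F, n17 = F

n1 = I0 OR I3 = F OR F = F
n2 = n1 AND I2 AND I4 = F AND T AND T = F
n3 = n2 OR I4 = F OR T = T
n4 = NOT I1 = NOT T = F
n7 = n4 OR n3 = F OR T = T
n9 = I2 AND n7 AND n4 = T AND T AND F = F
n11 = n9 AND n4 = F AND F = F
n12 = n11 AND n4 = F AND F = F
n15 = n9 AND n12 = F AND F = F
n17 = n1 OR n15 = F OR F = F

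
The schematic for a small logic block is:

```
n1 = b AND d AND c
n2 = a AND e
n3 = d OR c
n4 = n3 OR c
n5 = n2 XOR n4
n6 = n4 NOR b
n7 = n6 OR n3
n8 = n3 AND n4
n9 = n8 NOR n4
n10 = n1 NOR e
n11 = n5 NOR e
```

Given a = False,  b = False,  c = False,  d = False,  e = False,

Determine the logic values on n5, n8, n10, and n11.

n5 = False; n8 = False; n10 = True; n11 = True

n1 = b AND d AND c = False AND False AND False = False
n2 = a AND e = False AND False = False
n3 = d OR c = False OR False = False
n4 = n3 OR c = False OR False = False
n5 = n2 XOR n4 = False XOR False = False
n8 = n3 AND n4 = False AND False = False
n10 = n1 NOR e = False NOR False = True
n11 = n5 NOR e = False NOR False = True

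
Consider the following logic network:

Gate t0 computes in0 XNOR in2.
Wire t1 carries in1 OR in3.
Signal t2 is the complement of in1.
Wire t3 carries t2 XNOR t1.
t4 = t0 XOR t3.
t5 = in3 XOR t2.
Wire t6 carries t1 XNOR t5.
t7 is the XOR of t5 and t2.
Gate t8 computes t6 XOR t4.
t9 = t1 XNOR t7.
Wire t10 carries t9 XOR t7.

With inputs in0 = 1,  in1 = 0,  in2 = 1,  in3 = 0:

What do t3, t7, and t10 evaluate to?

t1 = in1 OR in3 = 0 OR 0 = 0
t2 = NOT in1 = NOT 0 = 1
t3 = t2 XNOR t1 = 1 XNOR 0 = 0
t5 = in3 XOR t2 = 0 XOR 1 = 1
t7 = t5 XOR t2 = 1 XOR 1 = 0
t9 = t1 XNOR t7 = 0 XNOR 0 = 1
t10 = t9 XOR t7 = 1 XOR 0 = 1

t3 = 0  t7 = 0  t10 = 1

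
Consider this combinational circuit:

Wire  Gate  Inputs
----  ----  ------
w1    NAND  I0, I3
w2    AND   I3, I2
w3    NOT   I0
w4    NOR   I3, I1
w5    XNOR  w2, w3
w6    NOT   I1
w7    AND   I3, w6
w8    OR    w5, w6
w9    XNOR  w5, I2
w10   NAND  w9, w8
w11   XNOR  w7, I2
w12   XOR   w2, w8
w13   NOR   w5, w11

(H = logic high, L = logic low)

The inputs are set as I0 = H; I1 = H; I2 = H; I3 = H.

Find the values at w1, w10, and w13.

w1 = L; w10 = H; w13 = H

w1 = I0 NAND I3 = H NAND H = L
w2 = I3 AND I2 = H AND H = H
w3 = NOT I0 = NOT H = L
w5 = w2 XNOR w3 = H XNOR L = L
w6 = NOT I1 = NOT H = L
w7 = I3 AND w6 = H AND L = L
w8 = w5 OR w6 = L OR L = L
w9 = w5 XNOR I2 = L XNOR H = L
w10 = w9 NAND w8 = L NAND L = H
w11 = w7 XNOR I2 = L XNOR H = L
w13 = w5 NOR w11 = L NOR L = H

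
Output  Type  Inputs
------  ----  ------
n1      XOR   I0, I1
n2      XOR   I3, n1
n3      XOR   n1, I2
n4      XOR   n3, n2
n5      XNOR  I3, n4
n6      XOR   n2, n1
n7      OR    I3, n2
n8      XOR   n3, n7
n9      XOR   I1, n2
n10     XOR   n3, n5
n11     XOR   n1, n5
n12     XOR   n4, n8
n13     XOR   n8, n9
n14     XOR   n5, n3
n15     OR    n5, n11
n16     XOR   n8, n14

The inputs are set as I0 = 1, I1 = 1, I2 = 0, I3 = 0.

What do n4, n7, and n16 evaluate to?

n1 = I0 XOR I1 = 1 XOR 1 = 0
n2 = I3 XOR n1 = 0 XOR 0 = 0
n3 = n1 XOR I2 = 0 XOR 0 = 0
n4 = n3 XOR n2 = 0 XOR 0 = 0
n5 = I3 XNOR n4 = 0 XNOR 0 = 1
n7 = I3 OR n2 = 0 OR 0 = 0
n8 = n3 XOR n7 = 0 XOR 0 = 0
n14 = n5 XOR n3 = 1 XOR 0 = 1
n16 = n8 XOR n14 = 0 XOR 1 = 1

n4 = 0, n7 = 0, n16 = 1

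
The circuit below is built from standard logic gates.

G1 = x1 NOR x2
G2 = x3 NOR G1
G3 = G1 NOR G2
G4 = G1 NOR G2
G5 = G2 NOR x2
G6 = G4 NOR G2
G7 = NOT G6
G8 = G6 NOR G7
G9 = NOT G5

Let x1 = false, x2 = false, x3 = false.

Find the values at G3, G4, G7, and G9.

G1 = x1 NOR x2 = false NOR false = true
G2 = x3 NOR G1 = false NOR true = false
G3 = G1 NOR G2 = true NOR false = false
G4 = G1 NOR G2 = true NOR false = false
G5 = G2 NOR x2 = false NOR false = true
G6 = G4 NOR G2 = false NOR false = true
G7 = NOT G6 = NOT true = false
G9 = NOT G5 = NOT true = false

G3 = false, G4 = false, G7 = false, G9 = false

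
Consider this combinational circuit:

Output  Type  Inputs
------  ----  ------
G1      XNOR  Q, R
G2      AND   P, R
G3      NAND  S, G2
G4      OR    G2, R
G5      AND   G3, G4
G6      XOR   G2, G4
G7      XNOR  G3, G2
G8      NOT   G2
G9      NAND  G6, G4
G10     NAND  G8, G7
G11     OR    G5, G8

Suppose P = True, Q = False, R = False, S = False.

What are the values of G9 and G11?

G9 = True  G11 = True

G2 = P AND R = True AND False = False
G3 = S NAND G2 = False NAND False = True
G4 = G2 OR R = False OR False = False
G5 = G3 AND G4 = True AND False = False
G6 = G2 XOR G4 = False XOR False = False
G8 = NOT G2 = NOT False = True
G9 = G6 NAND G4 = False NAND False = True
G11 = G5 OR G8 = False OR True = True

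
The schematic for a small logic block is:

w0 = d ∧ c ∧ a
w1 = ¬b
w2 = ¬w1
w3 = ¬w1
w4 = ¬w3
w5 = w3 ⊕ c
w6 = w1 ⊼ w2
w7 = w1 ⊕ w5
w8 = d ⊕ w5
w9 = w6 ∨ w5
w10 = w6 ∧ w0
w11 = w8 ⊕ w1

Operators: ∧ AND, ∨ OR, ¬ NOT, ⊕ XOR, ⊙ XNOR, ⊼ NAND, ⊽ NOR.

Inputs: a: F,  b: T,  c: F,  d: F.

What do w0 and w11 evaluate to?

w0 = F; w11 = T

w0 = d AND c AND a = F AND F AND F = F
w1 = NOT b = NOT T = F
w3 = NOT w1 = NOT F = T
w5 = w3 XOR c = T XOR F = T
w8 = d XOR w5 = F XOR T = T
w11 = w8 XOR w1 = T XOR F = T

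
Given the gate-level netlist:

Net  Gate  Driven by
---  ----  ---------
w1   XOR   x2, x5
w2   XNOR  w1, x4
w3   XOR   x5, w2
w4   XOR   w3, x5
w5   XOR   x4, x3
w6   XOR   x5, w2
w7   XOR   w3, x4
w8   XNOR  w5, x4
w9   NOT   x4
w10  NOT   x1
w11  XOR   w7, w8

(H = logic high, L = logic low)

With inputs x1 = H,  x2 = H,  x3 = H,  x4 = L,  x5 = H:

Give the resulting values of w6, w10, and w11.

w1 = x2 XOR x5 = H XOR H = L
w2 = w1 XNOR x4 = L XNOR L = H
w3 = x5 XOR w2 = H XOR H = L
w5 = x4 XOR x3 = L XOR H = H
w6 = x5 XOR w2 = H XOR H = L
w7 = w3 XOR x4 = L XOR L = L
w8 = w5 XNOR x4 = H XNOR L = L
w10 = NOT x1 = NOT H = L
w11 = w7 XOR w8 = L XOR L = L

w6 = L, w10 = L, w11 = L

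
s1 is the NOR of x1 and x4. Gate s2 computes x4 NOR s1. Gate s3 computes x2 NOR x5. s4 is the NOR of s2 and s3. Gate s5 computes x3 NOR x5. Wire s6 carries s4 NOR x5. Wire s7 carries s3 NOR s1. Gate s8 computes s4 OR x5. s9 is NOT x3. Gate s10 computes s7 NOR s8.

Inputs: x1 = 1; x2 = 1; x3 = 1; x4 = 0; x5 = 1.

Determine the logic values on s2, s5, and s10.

s2 = 1, s5 = 0, s10 = 0

s1 = x1 NOR x4 = 1 NOR 0 = 0
s2 = x4 NOR s1 = 0 NOR 0 = 1
s3 = x2 NOR x5 = 1 NOR 1 = 0
s4 = s2 NOR s3 = 1 NOR 0 = 0
s5 = x3 NOR x5 = 1 NOR 1 = 0
s7 = s3 NOR s1 = 0 NOR 0 = 1
s8 = s4 OR x5 = 0 OR 1 = 1
s10 = s7 NOR s8 = 1 NOR 1 = 0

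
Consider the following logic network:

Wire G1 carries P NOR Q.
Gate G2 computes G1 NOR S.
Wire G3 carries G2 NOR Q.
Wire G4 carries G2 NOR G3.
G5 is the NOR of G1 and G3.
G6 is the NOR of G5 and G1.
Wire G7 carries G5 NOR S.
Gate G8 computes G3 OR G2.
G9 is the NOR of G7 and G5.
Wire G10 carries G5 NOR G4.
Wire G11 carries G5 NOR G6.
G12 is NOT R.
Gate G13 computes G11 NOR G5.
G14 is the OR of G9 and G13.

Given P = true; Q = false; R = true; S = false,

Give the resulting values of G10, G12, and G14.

G10 = false, G12 = false, G14 = false

G1 = P NOR Q = true NOR false = false
G2 = G1 NOR S = false NOR false = true
G3 = G2 NOR Q = true NOR false = false
G4 = G2 NOR G3 = true NOR false = false
G5 = G1 NOR G3 = false NOR false = true
G6 = G5 NOR G1 = true NOR false = false
G7 = G5 NOR S = true NOR false = false
G9 = G7 NOR G5 = false NOR true = false
G10 = G5 NOR G4 = true NOR false = false
G11 = G5 NOR G6 = true NOR false = false
G12 = NOT R = NOT true = false
G13 = G11 NOR G5 = false NOR true = false
G14 = G9 OR G13 = false OR false = false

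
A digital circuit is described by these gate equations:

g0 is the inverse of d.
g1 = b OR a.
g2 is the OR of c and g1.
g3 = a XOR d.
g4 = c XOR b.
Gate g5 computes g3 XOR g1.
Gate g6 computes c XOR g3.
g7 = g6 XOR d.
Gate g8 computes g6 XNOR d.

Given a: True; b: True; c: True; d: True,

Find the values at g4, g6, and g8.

g3 = a XOR d = True XOR True = False
g4 = c XOR b = True XOR True = False
g6 = c XOR g3 = True XOR False = True
g8 = g6 XNOR d = True XNOR True = True

g4 = False; g6 = True; g8 = True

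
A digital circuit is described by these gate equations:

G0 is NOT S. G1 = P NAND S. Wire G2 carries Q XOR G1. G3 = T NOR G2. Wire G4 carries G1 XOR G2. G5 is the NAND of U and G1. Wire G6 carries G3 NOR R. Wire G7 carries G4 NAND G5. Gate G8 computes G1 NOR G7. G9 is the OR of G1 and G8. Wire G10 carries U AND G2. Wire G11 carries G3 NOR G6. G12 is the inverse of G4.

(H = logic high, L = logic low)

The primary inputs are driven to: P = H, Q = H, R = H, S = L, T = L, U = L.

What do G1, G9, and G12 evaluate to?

G1 = H  G9 = H  G12 = L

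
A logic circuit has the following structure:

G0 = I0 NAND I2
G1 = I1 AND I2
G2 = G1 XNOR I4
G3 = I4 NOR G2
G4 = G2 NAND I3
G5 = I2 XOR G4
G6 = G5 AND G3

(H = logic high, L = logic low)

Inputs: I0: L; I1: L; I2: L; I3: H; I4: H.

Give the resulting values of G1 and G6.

G1 = L, G6 = L

G1 = I1 AND I2 = L AND L = L
G2 = G1 XNOR I4 = L XNOR H = L
G3 = I4 NOR G2 = H NOR L = L
G4 = G2 NAND I3 = L NAND H = H
G5 = I2 XOR G4 = L XOR H = H
G6 = G5 AND G3 = H AND L = L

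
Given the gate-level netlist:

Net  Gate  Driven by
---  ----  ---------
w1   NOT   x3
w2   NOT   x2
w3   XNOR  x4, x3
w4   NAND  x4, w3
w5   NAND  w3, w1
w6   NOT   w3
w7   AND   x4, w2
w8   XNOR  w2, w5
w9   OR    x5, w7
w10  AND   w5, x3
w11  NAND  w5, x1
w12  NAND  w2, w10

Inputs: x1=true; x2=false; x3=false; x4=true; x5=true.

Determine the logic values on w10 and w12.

w1 = NOT x3 = NOT false = true
w2 = NOT x2 = NOT false = true
w3 = x4 XNOR x3 = true XNOR false = false
w5 = w3 NAND w1 = false NAND true = true
w10 = w5 AND x3 = true AND false = false
w12 = w2 NAND w10 = true NAND false = true

w10 = false  w12 = true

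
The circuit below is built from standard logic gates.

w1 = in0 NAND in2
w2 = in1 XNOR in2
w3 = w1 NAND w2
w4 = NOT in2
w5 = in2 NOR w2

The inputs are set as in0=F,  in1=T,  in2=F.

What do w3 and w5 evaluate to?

w1 = in0 NAND in2 = F NAND F = T
w2 = in1 XNOR in2 = T XNOR F = F
w3 = w1 NAND w2 = T NAND F = T
w5 = in2 NOR w2 = F NOR F = T

w3 = T, w5 = T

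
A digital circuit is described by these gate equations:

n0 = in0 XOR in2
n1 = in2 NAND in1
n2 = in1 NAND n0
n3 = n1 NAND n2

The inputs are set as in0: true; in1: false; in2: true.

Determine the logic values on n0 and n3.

n0 = false, n3 = false

n0 = in0 XOR in2 = true XOR true = false
n1 = in2 NAND in1 = true NAND false = true
n2 = in1 NAND n0 = false NAND false = true
n3 = n1 NAND n2 = true NAND true = false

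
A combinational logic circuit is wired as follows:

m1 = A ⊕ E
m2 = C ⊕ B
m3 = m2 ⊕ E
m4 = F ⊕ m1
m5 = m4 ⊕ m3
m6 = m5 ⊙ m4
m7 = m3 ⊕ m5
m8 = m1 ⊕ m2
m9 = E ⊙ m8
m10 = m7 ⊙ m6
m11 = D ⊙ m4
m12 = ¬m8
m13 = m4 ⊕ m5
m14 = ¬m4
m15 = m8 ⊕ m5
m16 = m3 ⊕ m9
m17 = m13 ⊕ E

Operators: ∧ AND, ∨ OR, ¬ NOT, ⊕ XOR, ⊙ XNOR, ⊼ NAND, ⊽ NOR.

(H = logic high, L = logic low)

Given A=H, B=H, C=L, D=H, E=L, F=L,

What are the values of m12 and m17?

m12 = H, m17 = H

m1 = A XOR E = H XOR L = H
m2 = C XOR B = L XOR H = H
m3 = m2 XOR E = H XOR L = H
m4 = F XOR m1 = L XOR H = H
m5 = m4 XOR m3 = H XOR H = L
m8 = m1 XOR m2 = H XOR H = L
m12 = NOT m8 = NOT L = H
m13 = m4 XOR m5 = H XOR L = H
m17 = m13 XOR E = H XOR L = H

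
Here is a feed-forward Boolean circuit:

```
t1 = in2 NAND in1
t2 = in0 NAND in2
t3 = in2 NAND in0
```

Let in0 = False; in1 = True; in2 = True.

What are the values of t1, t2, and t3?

t1 = in2 NAND in1 = True NAND True = False
t2 = in0 NAND in2 = False NAND True = True
t3 = in2 NAND in0 = True NAND False = True

t1 = False  t2 = True  t3 = True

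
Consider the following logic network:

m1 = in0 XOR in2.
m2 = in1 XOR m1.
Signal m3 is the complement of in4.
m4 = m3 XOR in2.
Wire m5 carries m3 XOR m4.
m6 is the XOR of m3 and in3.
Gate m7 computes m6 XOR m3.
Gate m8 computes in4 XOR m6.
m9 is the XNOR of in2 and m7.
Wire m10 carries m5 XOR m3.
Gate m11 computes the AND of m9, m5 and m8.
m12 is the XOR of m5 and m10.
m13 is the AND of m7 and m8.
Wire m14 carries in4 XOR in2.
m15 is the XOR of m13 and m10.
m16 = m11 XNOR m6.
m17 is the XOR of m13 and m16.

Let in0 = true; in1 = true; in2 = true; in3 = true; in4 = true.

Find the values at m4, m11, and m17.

m3 = NOT in4 = NOT true = false
m4 = m3 XOR in2 = false XOR true = true
m5 = m3 XOR m4 = false XOR true = true
m6 = m3 XOR in3 = false XOR true = true
m7 = m6 XOR m3 = true XOR false = true
m8 = in4 XOR m6 = true XOR true = false
m9 = in2 XNOR m7 = true XNOR true = true
m11 = m9 AND m5 AND m8 = true AND true AND false = false
m13 = m7 AND m8 = true AND false = false
m16 = m11 XNOR m6 = false XNOR true = false
m17 = m13 XOR m16 = false XOR false = false

m4 = true, m11 = false, m17 = false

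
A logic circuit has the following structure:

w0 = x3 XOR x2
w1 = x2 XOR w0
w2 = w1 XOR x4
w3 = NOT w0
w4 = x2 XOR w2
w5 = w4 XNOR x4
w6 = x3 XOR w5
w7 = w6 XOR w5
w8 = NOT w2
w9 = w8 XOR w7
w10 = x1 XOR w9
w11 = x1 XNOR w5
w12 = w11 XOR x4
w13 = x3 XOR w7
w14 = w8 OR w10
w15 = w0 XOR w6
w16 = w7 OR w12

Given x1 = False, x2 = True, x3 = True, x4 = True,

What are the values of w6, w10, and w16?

w6 = False  w10 = False  w16 = True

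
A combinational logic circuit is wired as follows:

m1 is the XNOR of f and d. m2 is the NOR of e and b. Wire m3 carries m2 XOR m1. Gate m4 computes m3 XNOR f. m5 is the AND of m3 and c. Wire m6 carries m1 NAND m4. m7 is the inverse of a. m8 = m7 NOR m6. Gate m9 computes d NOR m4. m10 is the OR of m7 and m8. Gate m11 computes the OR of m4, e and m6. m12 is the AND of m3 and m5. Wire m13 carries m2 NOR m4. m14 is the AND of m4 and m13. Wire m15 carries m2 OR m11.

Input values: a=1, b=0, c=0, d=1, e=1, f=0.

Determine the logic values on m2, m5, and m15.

m2 = 0, m5 = 0, m15 = 1

m1 = f XNOR d = 0 XNOR 1 = 0
m2 = e NOR b = 1 NOR 0 = 0
m3 = m2 XOR m1 = 0 XOR 0 = 0
m4 = m3 XNOR f = 0 XNOR 0 = 1
m5 = m3 AND c = 0 AND 0 = 0
m6 = m1 NAND m4 = 0 NAND 1 = 1
m11 = m4 OR e OR m6 = 1 OR 1 OR 1 = 1
m15 = m2 OR m11 = 0 OR 1 = 1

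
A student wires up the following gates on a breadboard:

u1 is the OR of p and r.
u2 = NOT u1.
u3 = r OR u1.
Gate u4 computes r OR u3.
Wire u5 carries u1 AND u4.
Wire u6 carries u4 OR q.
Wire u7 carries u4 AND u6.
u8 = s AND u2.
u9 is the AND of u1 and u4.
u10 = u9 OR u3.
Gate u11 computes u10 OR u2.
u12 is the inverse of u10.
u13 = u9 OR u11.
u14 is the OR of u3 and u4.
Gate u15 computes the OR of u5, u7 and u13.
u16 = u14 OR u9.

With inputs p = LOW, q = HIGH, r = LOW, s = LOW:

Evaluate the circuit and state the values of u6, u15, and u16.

u6 = HIGH; u15 = HIGH; u16 = LOW

u1 = p OR r = LOW OR LOW = LOW
u2 = NOT u1 = NOT LOW = HIGH
u3 = r OR u1 = LOW OR LOW = LOW
u4 = r OR u3 = LOW OR LOW = LOW
u5 = u1 AND u4 = LOW AND LOW = LOW
u6 = u4 OR q = LOW OR HIGH = HIGH
u7 = u4 AND u6 = LOW AND HIGH = LOW
u9 = u1 AND u4 = LOW AND LOW = LOW
u10 = u9 OR u3 = LOW OR LOW = LOW
u11 = u10 OR u2 = LOW OR HIGH = HIGH
u13 = u9 OR u11 = LOW OR HIGH = HIGH
u14 = u3 OR u4 = LOW OR LOW = LOW
u15 = u5 OR u7 OR u13 = LOW OR LOW OR HIGH = HIGH
u16 = u14 OR u9 = LOW OR LOW = LOW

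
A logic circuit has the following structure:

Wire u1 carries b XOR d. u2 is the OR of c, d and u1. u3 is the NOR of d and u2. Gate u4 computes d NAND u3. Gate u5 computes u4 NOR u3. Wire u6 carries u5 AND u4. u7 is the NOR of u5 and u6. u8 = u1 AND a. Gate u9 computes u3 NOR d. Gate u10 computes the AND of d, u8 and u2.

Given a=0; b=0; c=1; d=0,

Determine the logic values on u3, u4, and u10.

u3 = 0, u4 = 1, u10 = 0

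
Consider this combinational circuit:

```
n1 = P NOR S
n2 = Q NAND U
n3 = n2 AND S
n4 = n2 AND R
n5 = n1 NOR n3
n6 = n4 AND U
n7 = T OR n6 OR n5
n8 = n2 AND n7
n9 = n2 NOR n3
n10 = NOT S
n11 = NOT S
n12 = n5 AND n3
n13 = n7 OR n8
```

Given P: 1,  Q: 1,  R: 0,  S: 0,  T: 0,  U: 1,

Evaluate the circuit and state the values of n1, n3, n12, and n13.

n1 = P NOR S = 1 NOR 0 = 0
n2 = Q NAND U = 1 NAND 1 = 0
n3 = n2 AND S = 0 AND 0 = 0
n4 = n2 AND R = 0 AND 0 = 0
n5 = n1 NOR n3 = 0 NOR 0 = 1
n6 = n4 AND U = 0 AND 1 = 0
n7 = T OR n6 OR n5 = 0 OR 0 OR 1 = 1
n8 = n2 AND n7 = 0 AND 1 = 0
n12 = n5 AND n3 = 1 AND 0 = 0
n13 = n7 OR n8 = 1 OR 0 = 1

n1 = 0; n3 = 0; n12 = 0; n13 = 1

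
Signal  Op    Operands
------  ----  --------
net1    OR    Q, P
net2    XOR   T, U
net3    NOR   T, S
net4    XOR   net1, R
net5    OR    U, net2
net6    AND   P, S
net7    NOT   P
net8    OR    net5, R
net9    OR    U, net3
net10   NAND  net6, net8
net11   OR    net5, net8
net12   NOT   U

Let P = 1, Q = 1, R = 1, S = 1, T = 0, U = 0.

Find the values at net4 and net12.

net4 = 0, net12 = 1

net1 = Q OR P = 1 OR 1 = 1
net4 = net1 XOR R = 1 XOR 1 = 0
net12 = NOT U = NOT 0 = 1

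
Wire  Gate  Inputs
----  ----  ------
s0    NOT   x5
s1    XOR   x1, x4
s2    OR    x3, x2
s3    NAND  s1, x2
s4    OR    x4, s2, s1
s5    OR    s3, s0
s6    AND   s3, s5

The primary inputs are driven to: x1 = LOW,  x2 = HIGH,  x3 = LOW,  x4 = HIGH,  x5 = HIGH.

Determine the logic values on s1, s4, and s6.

s1 = HIGH; s4 = HIGH; s6 = LOW

s0 = NOT x5 = NOT HIGH = LOW
s1 = x1 XOR x4 = LOW XOR HIGH = HIGH
s2 = x3 OR x2 = LOW OR HIGH = HIGH
s3 = s1 NAND x2 = HIGH NAND HIGH = LOW
s4 = x4 OR s2 OR s1 = HIGH OR HIGH OR HIGH = HIGH
s5 = s3 OR s0 = LOW OR LOW = LOW
s6 = s3 AND s5 = LOW AND LOW = LOW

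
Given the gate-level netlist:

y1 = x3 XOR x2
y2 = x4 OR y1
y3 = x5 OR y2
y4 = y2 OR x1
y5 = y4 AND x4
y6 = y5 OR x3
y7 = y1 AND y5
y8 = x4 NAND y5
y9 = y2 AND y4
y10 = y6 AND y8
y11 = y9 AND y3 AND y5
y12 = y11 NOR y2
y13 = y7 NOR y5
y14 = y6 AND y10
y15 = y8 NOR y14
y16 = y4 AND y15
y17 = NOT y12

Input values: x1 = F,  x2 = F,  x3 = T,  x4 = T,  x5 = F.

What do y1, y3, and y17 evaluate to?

y1 = T; y3 = T; y17 = T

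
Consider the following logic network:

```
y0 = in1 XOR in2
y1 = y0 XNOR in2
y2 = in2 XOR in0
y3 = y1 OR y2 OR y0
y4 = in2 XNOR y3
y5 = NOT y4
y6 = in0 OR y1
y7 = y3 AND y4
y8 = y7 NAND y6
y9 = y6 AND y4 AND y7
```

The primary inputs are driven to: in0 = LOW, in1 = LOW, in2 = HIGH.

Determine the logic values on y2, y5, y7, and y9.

y2 = HIGH, y5 = LOW, y7 = HIGH, y9 = HIGH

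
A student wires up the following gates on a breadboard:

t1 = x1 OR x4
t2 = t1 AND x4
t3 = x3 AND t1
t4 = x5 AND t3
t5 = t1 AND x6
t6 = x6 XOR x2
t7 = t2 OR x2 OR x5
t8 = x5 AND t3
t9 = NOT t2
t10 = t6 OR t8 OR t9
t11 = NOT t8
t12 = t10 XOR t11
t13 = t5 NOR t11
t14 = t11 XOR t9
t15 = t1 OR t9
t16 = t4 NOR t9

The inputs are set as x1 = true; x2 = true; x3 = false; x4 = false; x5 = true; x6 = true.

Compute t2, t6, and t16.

t1 = x1 OR x4 = true OR false = true
t2 = t1 AND x4 = true AND false = false
t3 = x3 AND t1 = false AND true = false
t4 = x5 AND t3 = true AND false = false
t6 = x6 XOR x2 = true XOR true = false
t9 = NOT t2 = NOT false = true
t16 = t4 NOR t9 = false NOR true = false

t2 = false, t6 = false, t16 = false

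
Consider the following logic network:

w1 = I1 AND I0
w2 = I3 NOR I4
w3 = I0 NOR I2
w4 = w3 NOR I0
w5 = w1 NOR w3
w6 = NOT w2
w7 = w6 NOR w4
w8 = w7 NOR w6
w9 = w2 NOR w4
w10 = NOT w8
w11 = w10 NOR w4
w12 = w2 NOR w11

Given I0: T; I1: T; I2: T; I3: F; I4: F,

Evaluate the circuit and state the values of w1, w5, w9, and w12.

w1 = T; w5 = F; w9 = F; w12 = F

w1 = I1 AND I0 = T AND T = T
w2 = I3 NOR I4 = F NOR F = T
w3 = I0 NOR I2 = T NOR T = F
w4 = w3 NOR I0 = F NOR T = F
w5 = w1 NOR w3 = T NOR F = F
w6 = NOT w2 = NOT T = F
w7 = w6 NOR w4 = F NOR F = T
w8 = w7 NOR w6 = T NOR F = F
w9 = w2 NOR w4 = T NOR F = F
w10 = NOT w8 = NOT F = T
w11 = w10 NOR w4 = T NOR F = F
w12 = w2 NOR w11 = T NOR F = F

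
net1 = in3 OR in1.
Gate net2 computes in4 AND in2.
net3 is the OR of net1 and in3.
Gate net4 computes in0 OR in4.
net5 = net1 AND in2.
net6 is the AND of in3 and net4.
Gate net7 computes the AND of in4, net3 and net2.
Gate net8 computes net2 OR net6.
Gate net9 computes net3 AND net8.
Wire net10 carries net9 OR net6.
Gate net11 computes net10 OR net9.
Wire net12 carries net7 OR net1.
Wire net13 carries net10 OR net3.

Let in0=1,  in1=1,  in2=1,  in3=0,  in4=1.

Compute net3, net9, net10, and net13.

net3 = 1; net9 = 1; net10 = 1; net13 = 1

net1 = in3 OR in1 = 0 OR 1 = 1
net2 = in4 AND in2 = 1 AND 1 = 1
net3 = net1 OR in3 = 1 OR 0 = 1
net4 = in0 OR in4 = 1 OR 1 = 1
net6 = in3 AND net4 = 0 AND 1 = 0
net8 = net2 OR net6 = 1 OR 0 = 1
net9 = net3 AND net8 = 1 AND 1 = 1
net10 = net9 OR net6 = 1 OR 0 = 1
net13 = net10 OR net3 = 1 OR 1 = 1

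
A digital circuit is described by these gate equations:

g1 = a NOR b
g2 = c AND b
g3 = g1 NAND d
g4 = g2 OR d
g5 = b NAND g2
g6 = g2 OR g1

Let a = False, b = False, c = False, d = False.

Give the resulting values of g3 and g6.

g3 = True; g6 = True

g1 = a NOR b = False NOR False = True
g2 = c AND b = False AND False = False
g3 = g1 NAND d = True NAND False = True
g6 = g2 OR g1 = False OR True = True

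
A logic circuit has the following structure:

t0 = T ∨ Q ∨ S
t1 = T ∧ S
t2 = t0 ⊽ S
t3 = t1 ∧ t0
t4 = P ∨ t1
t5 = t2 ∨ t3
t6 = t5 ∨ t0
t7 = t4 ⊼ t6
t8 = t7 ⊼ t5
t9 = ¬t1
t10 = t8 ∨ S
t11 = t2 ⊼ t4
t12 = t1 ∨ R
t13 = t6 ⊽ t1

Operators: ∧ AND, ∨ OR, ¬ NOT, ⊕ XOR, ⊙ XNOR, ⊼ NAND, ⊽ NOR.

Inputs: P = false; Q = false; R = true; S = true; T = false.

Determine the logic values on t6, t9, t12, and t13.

t6 = true, t9 = true, t12 = true, t13 = false

t0 = T OR Q OR S = false OR false OR true = true
t1 = T AND S = false AND true = false
t2 = t0 NOR S = true NOR true = false
t3 = t1 AND t0 = false AND true = false
t5 = t2 OR t3 = false OR false = false
t6 = t5 OR t0 = false OR true = true
t9 = NOT t1 = NOT false = true
t12 = t1 OR R = false OR true = true
t13 = t6 NOR t1 = true NOR false = false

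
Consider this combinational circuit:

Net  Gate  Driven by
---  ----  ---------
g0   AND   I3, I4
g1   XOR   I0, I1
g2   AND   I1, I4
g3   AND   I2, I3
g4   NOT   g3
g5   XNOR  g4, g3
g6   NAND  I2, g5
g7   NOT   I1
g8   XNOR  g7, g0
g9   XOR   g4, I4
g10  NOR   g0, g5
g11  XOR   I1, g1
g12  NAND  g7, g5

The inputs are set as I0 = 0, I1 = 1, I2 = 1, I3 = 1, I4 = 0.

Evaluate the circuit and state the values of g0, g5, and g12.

g0 = I3 AND I4 = 1 AND 0 = 0
g3 = I2 AND I3 = 1 AND 1 = 1
g4 = NOT g3 = NOT 1 = 0
g5 = g4 XNOR g3 = 0 XNOR 1 = 0
g7 = NOT I1 = NOT 1 = 0
g12 = g7 NAND g5 = 0 NAND 0 = 1

g0 = 0  g5 = 0  g12 = 1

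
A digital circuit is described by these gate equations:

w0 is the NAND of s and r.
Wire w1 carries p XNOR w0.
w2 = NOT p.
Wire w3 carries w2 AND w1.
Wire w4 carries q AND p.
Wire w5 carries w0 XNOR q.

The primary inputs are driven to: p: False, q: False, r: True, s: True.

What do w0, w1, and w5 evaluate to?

w0 = s NAND r = True NAND True = False
w1 = p XNOR w0 = False XNOR False = True
w5 = w0 XNOR q = False XNOR False = True

w0 = False, w1 = True, w5 = True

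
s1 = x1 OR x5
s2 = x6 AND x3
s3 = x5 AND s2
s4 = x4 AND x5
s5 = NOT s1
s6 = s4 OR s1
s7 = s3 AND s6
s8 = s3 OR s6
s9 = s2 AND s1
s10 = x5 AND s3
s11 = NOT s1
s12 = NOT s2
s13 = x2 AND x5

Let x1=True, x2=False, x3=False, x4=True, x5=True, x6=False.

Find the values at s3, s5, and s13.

s3 = False  s5 = False  s13 = False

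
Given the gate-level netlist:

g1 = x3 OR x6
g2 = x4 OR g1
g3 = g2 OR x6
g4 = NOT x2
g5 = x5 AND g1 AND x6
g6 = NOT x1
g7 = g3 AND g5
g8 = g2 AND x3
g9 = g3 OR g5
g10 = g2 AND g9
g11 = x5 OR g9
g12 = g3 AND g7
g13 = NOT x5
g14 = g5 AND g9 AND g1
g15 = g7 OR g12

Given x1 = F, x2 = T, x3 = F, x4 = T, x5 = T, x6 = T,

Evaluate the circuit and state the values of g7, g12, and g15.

g7 = T  g12 = T  g15 = T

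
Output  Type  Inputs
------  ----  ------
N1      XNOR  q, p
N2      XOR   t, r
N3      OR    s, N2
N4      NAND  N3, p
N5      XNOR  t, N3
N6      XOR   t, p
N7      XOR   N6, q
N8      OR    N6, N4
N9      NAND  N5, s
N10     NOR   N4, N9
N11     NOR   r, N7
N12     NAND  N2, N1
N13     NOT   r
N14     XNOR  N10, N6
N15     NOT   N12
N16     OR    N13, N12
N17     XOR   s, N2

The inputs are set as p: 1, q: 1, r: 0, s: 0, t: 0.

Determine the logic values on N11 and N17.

N2 = t XOR r = 0 XOR 0 = 0
N6 = t XOR p = 0 XOR 1 = 1
N7 = N6 XOR q = 1 XOR 1 = 0
N11 = r NOR N7 = 0 NOR 0 = 1
N17 = s XOR N2 = 0 XOR 0 = 0

N11 = 1; N17 = 0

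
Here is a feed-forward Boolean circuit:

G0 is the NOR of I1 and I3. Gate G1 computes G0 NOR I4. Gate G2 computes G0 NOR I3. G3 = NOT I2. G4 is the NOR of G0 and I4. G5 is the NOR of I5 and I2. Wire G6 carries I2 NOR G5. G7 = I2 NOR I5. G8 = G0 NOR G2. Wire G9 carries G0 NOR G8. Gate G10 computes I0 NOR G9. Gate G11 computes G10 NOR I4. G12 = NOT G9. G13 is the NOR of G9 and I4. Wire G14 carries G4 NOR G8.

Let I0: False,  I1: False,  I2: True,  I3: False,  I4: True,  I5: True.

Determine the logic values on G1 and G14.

G1 = False  G14 = True

G0 = I1 NOR I3 = False NOR False = True
G1 = G0 NOR I4 = True NOR True = False
G2 = G0 NOR I3 = True NOR False = False
G4 = G0 NOR I4 = True NOR True = False
G8 = G0 NOR G2 = True NOR False = False
G14 = G4 NOR G8 = False NOR False = True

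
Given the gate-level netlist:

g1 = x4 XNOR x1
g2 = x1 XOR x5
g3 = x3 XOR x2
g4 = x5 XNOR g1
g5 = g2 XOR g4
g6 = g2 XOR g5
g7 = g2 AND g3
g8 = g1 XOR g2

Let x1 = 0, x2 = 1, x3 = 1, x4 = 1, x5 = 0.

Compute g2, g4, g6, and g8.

g2 = 0  g4 = 1  g6 = 1  g8 = 0

g1 = x4 XNOR x1 = 1 XNOR 0 = 0
g2 = x1 XOR x5 = 0 XOR 0 = 0
g4 = x5 XNOR g1 = 0 XNOR 0 = 1
g5 = g2 XOR g4 = 0 XOR 1 = 1
g6 = g2 XOR g5 = 0 XOR 1 = 1
g8 = g1 XOR g2 = 0 XOR 0 = 0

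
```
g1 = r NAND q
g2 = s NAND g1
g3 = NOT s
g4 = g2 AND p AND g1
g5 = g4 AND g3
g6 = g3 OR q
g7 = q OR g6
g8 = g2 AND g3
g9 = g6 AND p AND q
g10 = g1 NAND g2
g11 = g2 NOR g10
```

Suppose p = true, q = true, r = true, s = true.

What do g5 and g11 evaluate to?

g1 = r NAND q = true NAND true = false
g2 = s NAND g1 = true NAND false = true
g3 = NOT s = NOT true = false
g4 = g2 AND p AND g1 = true AND true AND false = false
g5 = g4 AND g3 = false AND false = false
g10 = g1 NAND g2 = false NAND true = true
g11 = g2 NOR g10 = true NOR true = false

g5 = false; g11 = false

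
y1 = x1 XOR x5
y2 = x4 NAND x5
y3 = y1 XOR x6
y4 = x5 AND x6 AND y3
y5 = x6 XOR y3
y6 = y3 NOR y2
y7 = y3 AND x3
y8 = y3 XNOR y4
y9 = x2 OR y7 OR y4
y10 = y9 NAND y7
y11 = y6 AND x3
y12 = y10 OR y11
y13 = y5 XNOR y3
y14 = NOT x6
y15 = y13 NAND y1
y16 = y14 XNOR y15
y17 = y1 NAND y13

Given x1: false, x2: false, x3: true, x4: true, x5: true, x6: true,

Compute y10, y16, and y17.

y10 = true  y16 = false  y17 = true

y1 = x1 XOR x5 = false XOR true = true
y3 = y1 XOR x6 = true XOR true = false
y4 = x5 AND x6 AND y3 = true AND true AND false = false
y5 = x6 XOR y3 = true XOR false = true
y7 = y3 AND x3 = false AND true = false
y9 = x2 OR y7 OR y4 = false OR false OR false = false
y10 = y9 NAND y7 = false NAND false = true
y13 = y5 XNOR y3 = true XNOR false = false
y14 = NOT x6 = NOT true = false
y15 = y13 NAND y1 = false NAND true = true
y16 = y14 XNOR y15 = false XNOR true = false
y17 = y1 NAND y13 = true NAND false = true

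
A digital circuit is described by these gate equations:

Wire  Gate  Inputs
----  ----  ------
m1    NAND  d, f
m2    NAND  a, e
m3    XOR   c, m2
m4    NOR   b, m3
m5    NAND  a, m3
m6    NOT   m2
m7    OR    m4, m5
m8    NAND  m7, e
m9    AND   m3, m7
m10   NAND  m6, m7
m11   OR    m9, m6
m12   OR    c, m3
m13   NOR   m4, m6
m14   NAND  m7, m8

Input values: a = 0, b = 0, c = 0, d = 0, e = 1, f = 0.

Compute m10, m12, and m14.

m10 = 1; m12 = 1; m14 = 1

m2 = a NAND e = 0 NAND 1 = 1
m3 = c XOR m2 = 0 XOR 1 = 1
m4 = b NOR m3 = 0 NOR 1 = 0
m5 = a NAND m3 = 0 NAND 1 = 1
m6 = NOT m2 = NOT 1 = 0
m7 = m4 OR m5 = 0 OR 1 = 1
m8 = m7 NAND e = 1 NAND 1 = 0
m10 = m6 NAND m7 = 0 NAND 1 = 1
m12 = c OR m3 = 0 OR 1 = 1
m14 = m7 NAND m8 = 1 NAND 0 = 1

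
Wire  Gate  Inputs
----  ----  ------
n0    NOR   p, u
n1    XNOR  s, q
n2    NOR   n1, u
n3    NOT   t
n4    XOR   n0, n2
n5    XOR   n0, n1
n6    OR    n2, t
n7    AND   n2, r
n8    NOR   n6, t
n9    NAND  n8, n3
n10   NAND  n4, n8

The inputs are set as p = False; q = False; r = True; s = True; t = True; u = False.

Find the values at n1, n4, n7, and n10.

n1 = False  n4 = False  n7 = True  n10 = True

n0 = p NOR u = False NOR False = True
n1 = s XNOR q = True XNOR False = False
n2 = n1 NOR u = False NOR False = True
n4 = n0 XOR n2 = True XOR True = False
n6 = n2 OR t = True OR True = True
n7 = n2 AND r = True AND True = True
n8 = n6 NOR t = True NOR True = False
n10 = n4 NAND n8 = False NAND False = True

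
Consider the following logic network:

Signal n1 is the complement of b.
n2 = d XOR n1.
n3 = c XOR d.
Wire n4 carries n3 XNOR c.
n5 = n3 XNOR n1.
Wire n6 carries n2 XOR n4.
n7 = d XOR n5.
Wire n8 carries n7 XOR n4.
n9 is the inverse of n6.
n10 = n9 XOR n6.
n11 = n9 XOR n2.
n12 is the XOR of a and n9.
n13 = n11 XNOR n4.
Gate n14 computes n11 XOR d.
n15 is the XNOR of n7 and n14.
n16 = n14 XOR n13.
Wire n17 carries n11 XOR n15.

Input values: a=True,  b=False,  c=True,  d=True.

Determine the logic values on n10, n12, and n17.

n10 = True, n12 = False, n17 = True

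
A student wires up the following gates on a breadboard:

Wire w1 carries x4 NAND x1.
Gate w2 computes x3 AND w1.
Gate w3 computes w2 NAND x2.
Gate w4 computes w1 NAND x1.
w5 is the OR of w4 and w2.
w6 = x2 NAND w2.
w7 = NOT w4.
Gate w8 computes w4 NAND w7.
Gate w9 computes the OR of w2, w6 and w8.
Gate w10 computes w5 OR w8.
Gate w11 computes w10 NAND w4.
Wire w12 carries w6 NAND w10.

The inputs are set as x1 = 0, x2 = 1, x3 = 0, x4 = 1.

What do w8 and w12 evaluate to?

w8 = 1, w12 = 0

w1 = x4 NAND x1 = 1 NAND 0 = 1
w2 = x3 AND w1 = 0 AND 1 = 0
w4 = w1 NAND x1 = 1 NAND 0 = 1
w5 = w4 OR w2 = 1 OR 0 = 1
w6 = x2 NAND w2 = 1 NAND 0 = 1
w7 = NOT w4 = NOT 1 = 0
w8 = w4 NAND w7 = 1 NAND 0 = 1
w10 = w5 OR w8 = 1 OR 1 = 1
w12 = w6 NAND w10 = 1 NAND 1 = 0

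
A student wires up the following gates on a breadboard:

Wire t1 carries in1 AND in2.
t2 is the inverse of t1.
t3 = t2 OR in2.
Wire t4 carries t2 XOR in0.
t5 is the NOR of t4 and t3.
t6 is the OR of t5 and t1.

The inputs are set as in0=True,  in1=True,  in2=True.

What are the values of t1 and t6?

t1 = True, t6 = True

t1 = in1 AND in2 = True AND True = True
t2 = NOT t1 = NOT True = False
t3 = t2 OR in2 = False OR True = True
t4 = t2 XOR in0 = False XOR True = True
t5 = t4 NOR t3 = True NOR True = False
t6 = t5 OR t1 = False OR True = True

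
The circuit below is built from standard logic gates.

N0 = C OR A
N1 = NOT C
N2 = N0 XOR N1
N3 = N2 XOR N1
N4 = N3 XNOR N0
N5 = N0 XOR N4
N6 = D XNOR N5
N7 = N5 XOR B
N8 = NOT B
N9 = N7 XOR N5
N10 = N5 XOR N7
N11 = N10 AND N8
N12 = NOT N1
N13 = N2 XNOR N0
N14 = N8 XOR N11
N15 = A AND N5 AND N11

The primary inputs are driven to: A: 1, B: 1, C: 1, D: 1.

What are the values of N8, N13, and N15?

N0 = C OR A = 1 OR 1 = 1
N1 = NOT C = NOT 1 = 0
N2 = N0 XOR N1 = 1 XOR 0 = 1
N3 = N2 XOR N1 = 1 XOR 0 = 1
N4 = N3 XNOR N0 = 1 XNOR 1 = 1
N5 = N0 XOR N4 = 1 XOR 1 = 0
N7 = N5 XOR B = 0 XOR 1 = 1
N8 = NOT B = NOT 1 = 0
N10 = N5 XOR N7 = 0 XOR 1 = 1
N11 = N10 AND N8 = 1 AND 0 = 0
N13 = N2 XNOR N0 = 1 XNOR 1 = 1
N15 = A AND N5 AND N11 = 1 AND 0 AND 0 = 0

N8 = 0, N13 = 1, N15 = 0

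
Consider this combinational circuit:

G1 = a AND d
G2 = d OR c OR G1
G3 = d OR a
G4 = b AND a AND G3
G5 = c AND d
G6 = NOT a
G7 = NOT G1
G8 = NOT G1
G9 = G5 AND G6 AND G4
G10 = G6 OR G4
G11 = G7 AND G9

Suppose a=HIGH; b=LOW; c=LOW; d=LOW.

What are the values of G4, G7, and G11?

G1 = a AND d = HIGH AND LOW = LOW
G3 = d OR a = LOW OR HIGH = HIGH
G4 = b AND a AND G3 = LOW AND HIGH AND HIGH = LOW
G5 = c AND d = LOW AND LOW = LOW
G6 = NOT a = NOT HIGH = LOW
G7 = NOT G1 = NOT LOW = HIGH
G9 = G5 AND G6 AND G4 = LOW AND LOW AND LOW = LOW
G11 = G7 AND G9 = HIGH AND LOW = LOW

G4 = LOW; G7 = HIGH; G11 = LOW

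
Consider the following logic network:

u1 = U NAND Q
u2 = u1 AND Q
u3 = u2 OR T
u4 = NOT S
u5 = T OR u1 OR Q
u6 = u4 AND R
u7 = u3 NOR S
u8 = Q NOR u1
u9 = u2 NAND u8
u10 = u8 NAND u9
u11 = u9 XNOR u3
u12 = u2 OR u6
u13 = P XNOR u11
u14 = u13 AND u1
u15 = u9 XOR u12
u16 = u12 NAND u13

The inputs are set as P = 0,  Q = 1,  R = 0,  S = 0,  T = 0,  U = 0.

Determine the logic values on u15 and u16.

u15 = 0; u16 = 1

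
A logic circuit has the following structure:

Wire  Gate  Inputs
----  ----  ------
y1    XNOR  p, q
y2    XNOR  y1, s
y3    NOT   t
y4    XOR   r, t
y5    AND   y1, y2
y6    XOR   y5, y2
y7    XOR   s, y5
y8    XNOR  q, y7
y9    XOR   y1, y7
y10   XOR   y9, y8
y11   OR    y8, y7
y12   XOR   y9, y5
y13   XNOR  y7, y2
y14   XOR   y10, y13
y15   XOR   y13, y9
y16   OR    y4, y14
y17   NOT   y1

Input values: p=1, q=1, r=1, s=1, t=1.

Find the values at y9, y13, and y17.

y1 = p XNOR q = 1 XNOR 1 = 1
y2 = y1 XNOR s = 1 XNOR 1 = 1
y5 = y1 AND y2 = 1 AND 1 = 1
y7 = s XOR y5 = 1 XOR 1 = 0
y9 = y1 XOR y7 = 1 XOR 0 = 1
y13 = y7 XNOR y2 = 0 XNOR 1 = 0
y17 = NOT y1 = NOT 1 = 0

y9 = 1  y13 = 0  y17 = 0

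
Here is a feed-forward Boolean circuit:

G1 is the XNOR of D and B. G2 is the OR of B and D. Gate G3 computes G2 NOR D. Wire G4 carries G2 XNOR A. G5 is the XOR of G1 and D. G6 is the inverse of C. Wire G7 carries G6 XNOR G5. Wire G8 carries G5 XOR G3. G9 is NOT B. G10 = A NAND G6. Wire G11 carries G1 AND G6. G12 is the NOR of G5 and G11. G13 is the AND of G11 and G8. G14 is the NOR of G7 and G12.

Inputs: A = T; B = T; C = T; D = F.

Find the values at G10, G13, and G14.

G10 = T  G13 = F  G14 = F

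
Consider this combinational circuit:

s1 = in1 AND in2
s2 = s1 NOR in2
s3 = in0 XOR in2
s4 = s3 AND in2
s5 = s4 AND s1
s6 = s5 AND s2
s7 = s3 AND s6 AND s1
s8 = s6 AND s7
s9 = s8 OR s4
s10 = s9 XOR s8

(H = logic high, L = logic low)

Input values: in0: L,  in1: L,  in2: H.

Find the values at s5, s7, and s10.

s5 = L, s7 = L, s10 = H

s1 = in1 AND in2 = L AND H = L
s2 = s1 NOR in2 = L NOR H = L
s3 = in0 XOR in2 = L XOR H = H
s4 = s3 AND in2 = H AND H = H
s5 = s4 AND s1 = H AND L = L
s6 = s5 AND s2 = L AND L = L
s7 = s3 AND s6 AND s1 = H AND L AND L = L
s8 = s6 AND s7 = L AND L = L
s9 = s8 OR s4 = L OR H = H
s10 = s9 XOR s8 = H XOR L = H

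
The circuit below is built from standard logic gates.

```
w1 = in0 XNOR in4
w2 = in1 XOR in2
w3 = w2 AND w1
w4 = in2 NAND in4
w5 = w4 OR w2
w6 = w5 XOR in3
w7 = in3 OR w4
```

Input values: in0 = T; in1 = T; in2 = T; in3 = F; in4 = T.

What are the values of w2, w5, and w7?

w2 = F  w5 = F  w7 = F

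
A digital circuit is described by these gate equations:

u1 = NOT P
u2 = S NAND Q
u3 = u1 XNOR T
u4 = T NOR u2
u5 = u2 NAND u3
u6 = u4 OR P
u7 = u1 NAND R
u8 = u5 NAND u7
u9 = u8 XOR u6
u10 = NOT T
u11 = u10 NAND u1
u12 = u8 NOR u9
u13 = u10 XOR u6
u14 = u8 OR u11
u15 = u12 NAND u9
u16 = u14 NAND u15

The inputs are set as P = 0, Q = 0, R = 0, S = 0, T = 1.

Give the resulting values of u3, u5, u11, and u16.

u3 = 1; u5 = 0; u11 = 1; u16 = 0

u1 = NOT P = NOT 0 = 1
u2 = S NAND Q = 0 NAND 0 = 1
u3 = u1 XNOR T = 1 XNOR 1 = 1
u4 = T NOR u2 = 1 NOR 1 = 0
u5 = u2 NAND u3 = 1 NAND 1 = 0
u6 = u4 OR P = 0 OR 0 = 0
u7 = u1 NAND R = 1 NAND 0 = 1
u8 = u5 NAND u7 = 0 NAND 1 = 1
u9 = u8 XOR u6 = 1 XOR 0 = 1
u10 = NOT T = NOT 1 = 0
u11 = u10 NAND u1 = 0 NAND 1 = 1
u12 = u8 NOR u9 = 1 NOR 1 = 0
u14 = u8 OR u11 = 1 OR 1 = 1
u15 = u12 NAND u9 = 0 NAND 1 = 1
u16 = u14 NAND u15 = 1 NAND 1 = 0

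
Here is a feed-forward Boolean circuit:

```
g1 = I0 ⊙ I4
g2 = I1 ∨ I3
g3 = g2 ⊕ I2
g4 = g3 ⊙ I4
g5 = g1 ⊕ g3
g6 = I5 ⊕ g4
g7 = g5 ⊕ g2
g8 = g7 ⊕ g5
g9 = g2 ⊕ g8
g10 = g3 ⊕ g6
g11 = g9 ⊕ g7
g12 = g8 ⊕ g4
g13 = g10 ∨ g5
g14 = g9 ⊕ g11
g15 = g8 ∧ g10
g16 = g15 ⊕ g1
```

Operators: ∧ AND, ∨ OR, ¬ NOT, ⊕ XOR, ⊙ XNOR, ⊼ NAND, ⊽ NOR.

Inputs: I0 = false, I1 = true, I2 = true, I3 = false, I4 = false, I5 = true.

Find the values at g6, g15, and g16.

g6 = false  g15 = false  g16 = true

g1 = I0 XNOR I4 = false XNOR false = true
g2 = I1 OR I3 = true OR false = true
g3 = g2 XOR I2 = true XOR true = false
g4 = g3 XNOR I4 = false XNOR false = true
g5 = g1 XOR g3 = true XOR false = true
g6 = I5 XOR g4 = true XOR true = false
g7 = g5 XOR g2 = true XOR true = false
g8 = g7 XOR g5 = false XOR true = true
g10 = g3 XOR g6 = false XOR false = false
g15 = g8 AND g10 = true AND false = false
g16 = g15 XOR g1 = false XOR true = true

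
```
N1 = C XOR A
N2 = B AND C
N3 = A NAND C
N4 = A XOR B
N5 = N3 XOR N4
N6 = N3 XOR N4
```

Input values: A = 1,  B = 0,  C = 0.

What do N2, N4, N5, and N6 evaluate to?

N2 = B AND C = 0 AND 0 = 0
N3 = A NAND C = 1 NAND 0 = 1
N4 = A XOR B = 1 XOR 0 = 1
N5 = N3 XOR N4 = 1 XOR 1 = 0
N6 = N3 XOR N4 = 1 XOR 1 = 0

N2 = 0  N4 = 1  N5 = 0  N6 = 0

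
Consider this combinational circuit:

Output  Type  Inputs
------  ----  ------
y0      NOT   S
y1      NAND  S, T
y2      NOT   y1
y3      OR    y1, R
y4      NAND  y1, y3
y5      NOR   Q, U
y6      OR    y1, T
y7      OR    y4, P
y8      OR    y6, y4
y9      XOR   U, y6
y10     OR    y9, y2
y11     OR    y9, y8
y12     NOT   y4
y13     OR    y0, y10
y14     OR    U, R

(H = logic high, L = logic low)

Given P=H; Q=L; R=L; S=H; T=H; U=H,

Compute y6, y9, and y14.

y1 = S NAND T = H NAND H = L
y6 = y1 OR T = L OR H = H
y9 = U XOR y6 = H XOR H = L
y14 = U OR R = H OR L = H

y6 = H, y9 = L, y14 = H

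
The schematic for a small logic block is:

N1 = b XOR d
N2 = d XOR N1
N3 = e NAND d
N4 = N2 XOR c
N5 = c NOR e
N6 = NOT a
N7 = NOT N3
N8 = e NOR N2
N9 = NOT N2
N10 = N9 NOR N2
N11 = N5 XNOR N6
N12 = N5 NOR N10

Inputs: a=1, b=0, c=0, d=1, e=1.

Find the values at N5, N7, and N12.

N1 = b XOR d = 0 XOR 1 = 1
N2 = d XOR N1 = 1 XOR 1 = 0
N3 = e NAND d = 1 NAND 1 = 0
N5 = c NOR e = 0 NOR 1 = 0
N7 = NOT N3 = NOT 0 = 1
N9 = NOT N2 = NOT 0 = 1
N10 = N9 NOR N2 = 1 NOR 0 = 0
N12 = N5 NOR N10 = 0 NOR 0 = 1

N5 = 0; N7 = 1; N12 = 1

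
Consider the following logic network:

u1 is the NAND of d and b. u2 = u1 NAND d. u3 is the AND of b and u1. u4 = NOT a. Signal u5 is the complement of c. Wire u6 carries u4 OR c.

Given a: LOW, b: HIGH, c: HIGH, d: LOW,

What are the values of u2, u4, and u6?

u2 = HIGH, u4 = HIGH, u6 = HIGH

u1 = d NAND b = LOW NAND HIGH = HIGH
u2 = u1 NAND d = HIGH NAND LOW = HIGH
u4 = NOT a = NOT LOW = HIGH
u6 = u4 OR c = HIGH OR HIGH = HIGH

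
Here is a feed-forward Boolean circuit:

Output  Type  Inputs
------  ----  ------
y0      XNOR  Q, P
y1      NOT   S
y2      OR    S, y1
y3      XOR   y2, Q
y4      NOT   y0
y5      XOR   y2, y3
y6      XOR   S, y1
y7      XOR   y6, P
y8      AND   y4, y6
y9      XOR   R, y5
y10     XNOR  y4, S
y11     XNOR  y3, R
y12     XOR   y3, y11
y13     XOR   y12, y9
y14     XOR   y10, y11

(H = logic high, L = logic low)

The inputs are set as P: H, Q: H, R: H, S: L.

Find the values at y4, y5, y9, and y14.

y4 = L; y5 = H; y9 = L; y14 = H

y0 = Q XNOR P = H XNOR H = H
y1 = NOT S = NOT L = H
y2 = S OR y1 = L OR H = H
y3 = y2 XOR Q = H XOR H = L
y4 = NOT y0 = NOT H = L
y5 = y2 XOR y3 = H XOR L = H
y9 = R XOR y5 = H XOR H = L
y10 = y4 XNOR S = L XNOR L = H
y11 = y3 XNOR R = L XNOR H = L
y14 = y10 XOR y11 = H XOR L = H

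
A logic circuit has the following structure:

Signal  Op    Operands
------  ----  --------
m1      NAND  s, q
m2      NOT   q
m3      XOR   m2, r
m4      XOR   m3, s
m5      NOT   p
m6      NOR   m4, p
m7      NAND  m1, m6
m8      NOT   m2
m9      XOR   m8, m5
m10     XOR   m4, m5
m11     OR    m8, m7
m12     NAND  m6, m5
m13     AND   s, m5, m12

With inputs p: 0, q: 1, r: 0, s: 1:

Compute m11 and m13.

m11 = 1, m13 = 1

m1 = s NAND q = 1 NAND 1 = 0
m2 = NOT q = NOT 1 = 0
m3 = m2 XOR r = 0 XOR 0 = 0
m4 = m3 XOR s = 0 XOR 1 = 1
m5 = NOT p = NOT 0 = 1
m6 = m4 NOR p = 1 NOR 0 = 0
m7 = m1 NAND m6 = 0 NAND 0 = 1
m8 = NOT m2 = NOT 0 = 1
m11 = m8 OR m7 = 1 OR 1 = 1
m12 = m6 NAND m5 = 0 NAND 1 = 1
m13 = s AND m5 AND m12 = 1 AND 1 AND 1 = 1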